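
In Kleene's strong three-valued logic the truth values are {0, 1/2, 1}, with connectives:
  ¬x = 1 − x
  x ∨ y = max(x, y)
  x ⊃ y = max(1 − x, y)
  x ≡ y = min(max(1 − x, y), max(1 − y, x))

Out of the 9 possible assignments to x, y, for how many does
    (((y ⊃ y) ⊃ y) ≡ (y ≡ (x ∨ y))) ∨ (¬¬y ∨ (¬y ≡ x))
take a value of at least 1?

x = 0, y = 0 ↦ 0  <
x = 0, y = 1/2 ↦ 1/2  <
x = 0, y = 1 ↦ 1  ≥
x = 1/2, y = 0 ↦ 1/2  <
x = 1/2, y = 1/2 ↦ 1/2  <
x = 1/2, y = 1 ↦ 1  ≥
x = 1, y = 0 ↦ 1  ≥
x = 1, y = 1/2 ↦ 1/2  <
x = 1, y = 1 ↦ 1  ≥
So 4 of the 9 assignments meet the threshold.

4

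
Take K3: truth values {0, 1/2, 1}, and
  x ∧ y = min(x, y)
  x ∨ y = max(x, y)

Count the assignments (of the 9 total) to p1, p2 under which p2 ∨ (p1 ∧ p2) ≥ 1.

3

p1 = 0, p2 = 0 ↦ 0  <
p1 = 0, p2 = 1/2 ↦ 1/2  <
p1 = 0, p2 = 1 ↦ 1  ≥
p1 = 1/2, p2 = 0 ↦ 0  <
p1 = 1/2, p2 = 1/2 ↦ 1/2  <
p1 = 1/2, p2 = 1 ↦ 1  ≥
p1 = 1, p2 = 0 ↦ 0  <
p1 = 1, p2 = 1/2 ↦ 1/2  <
p1 = 1, p2 = 1 ↦ 1  ≥
So 3 of the 9 assignments meet the threshold.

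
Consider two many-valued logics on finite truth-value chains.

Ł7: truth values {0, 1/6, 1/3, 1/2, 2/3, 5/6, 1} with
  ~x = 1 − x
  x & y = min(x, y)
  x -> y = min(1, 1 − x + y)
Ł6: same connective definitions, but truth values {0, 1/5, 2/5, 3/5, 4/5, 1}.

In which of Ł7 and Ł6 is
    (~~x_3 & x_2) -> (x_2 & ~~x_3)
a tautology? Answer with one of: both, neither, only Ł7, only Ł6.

In Ł7: every assignment gives 1 — tautology.
In Ł6: every assignment gives 1 — tautology.

both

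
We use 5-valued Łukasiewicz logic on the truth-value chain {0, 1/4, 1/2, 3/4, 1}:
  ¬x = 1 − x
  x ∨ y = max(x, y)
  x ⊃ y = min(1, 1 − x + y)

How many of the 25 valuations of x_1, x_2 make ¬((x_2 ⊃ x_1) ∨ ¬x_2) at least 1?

1

value 1: 1 assignment (counts)
value 3/4: 2 assignments
value 1/2: 3 assignments
value 1/4: 4 assignments
value 0: 15 assignments
So 1 of the 25 assignments meets the threshold.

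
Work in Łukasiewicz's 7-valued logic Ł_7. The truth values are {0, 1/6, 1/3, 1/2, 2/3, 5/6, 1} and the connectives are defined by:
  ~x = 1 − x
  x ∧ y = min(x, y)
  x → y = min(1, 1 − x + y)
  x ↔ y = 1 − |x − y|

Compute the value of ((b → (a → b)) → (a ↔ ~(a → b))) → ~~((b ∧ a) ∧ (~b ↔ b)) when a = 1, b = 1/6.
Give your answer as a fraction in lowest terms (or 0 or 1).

a → b = 1 → 1/6 = 1/6
b → (a → b) = 1/6 → 1/6 = 1
a → b = 1 → 1/6 = 1/6
~(a → b) = ~1/6 = 5/6
a ↔ ~(a → b) = 1 ↔ 5/6 = 5/6
(b → (a → b)) → (a ↔ ~(a → b)) = 1 → 5/6 = 5/6
b ∧ a = 1/6 ∧ 1 = 1/6
~b = ~1/6 = 5/6
~b ↔ b = 5/6 ↔ 1/6 = 1/3
(b ∧ a) ∧ (~b ↔ b) = 1/6 ∧ 1/3 = 1/6
~((b ∧ a) ∧ (~b ↔ b)) = ~1/6 = 5/6
~~((b ∧ a) ∧ (~b ↔ b)) = ~5/6 = 1/6
((b → (a → b)) → (a ↔ ~(a → b))) → ~~((b ∧ a) ∧ (~b ↔ b)) = 5/6 → 1/6 = 1/3

1/3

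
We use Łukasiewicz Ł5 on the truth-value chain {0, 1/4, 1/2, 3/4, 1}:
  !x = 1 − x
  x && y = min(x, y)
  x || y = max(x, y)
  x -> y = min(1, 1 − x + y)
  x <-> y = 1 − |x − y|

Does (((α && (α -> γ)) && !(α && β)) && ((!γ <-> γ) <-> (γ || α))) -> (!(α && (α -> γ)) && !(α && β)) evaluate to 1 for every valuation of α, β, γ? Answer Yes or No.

Counterexample: take α = 3/4, β = 0, γ = 1/2.
α -> γ = 3/4 -> 1/2 = 3/4
α && (α -> γ) = 3/4 && 3/4 = 3/4
α && β = 3/4 && 0 = 0
!(α && β) = !0 = 1
(α && (α -> γ)) && !(α && β) = 3/4 && 1 = 3/4
!γ = !1/2 = 1/2
!γ <-> γ = 1/2 <-> 1/2 = 1
γ || α = 1/2 || 3/4 = 3/4
(!γ <-> γ) <-> (γ || α) = 1 <-> 3/4 = 3/4
((α && (α -> γ)) && !(α && β)) && ((!γ <-> γ) <-> (γ || α)) = 3/4 && 3/4 = 3/4
α -> γ = 3/4 -> 1/2 = 3/4
α && (α -> γ) = 3/4 && 3/4 = 3/4
!(α && (α -> γ)) = !3/4 = 1/4
α && β = 3/4 && 0 = 0
!(α && β) = !0 = 1
!(α && (α -> γ)) && !(α && β) = 1/4 && 1 = 1/4
(((α && (α -> γ)) && !(α && β)) && ((!γ <-> γ) <-> (γ || α))) -> (!(α && (α -> γ)) && !(α && β)) = 3/4 -> 1/4 = 1/2
This gives 1/2 ≠ 1.

No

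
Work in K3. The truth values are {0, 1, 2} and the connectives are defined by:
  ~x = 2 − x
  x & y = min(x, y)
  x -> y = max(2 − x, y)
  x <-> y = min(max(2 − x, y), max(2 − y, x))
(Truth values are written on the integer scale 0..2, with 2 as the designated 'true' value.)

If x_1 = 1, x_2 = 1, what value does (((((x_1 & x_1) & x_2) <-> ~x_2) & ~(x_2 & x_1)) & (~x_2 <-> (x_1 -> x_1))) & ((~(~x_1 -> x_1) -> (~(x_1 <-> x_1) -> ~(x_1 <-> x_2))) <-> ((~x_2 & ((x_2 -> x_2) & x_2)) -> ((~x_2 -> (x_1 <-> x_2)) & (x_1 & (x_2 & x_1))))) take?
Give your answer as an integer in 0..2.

1

x_1 & x_1 = 1 & 1 = 1
(x_1 & x_1) & x_2 = 1 & 1 = 1
~x_2 = ~1 = 1
((x_1 & x_1) & x_2) <-> ~x_2 = 1 <-> 1 = 1
x_2 & x_1 = 1 & 1 = 1
~(x_2 & x_1) = ~1 = 1
(((x_1 & x_1) & x_2) <-> ~x_2) & ~(x_2 & x_1) = 1 & 1 = 1
~x_2 = ~1 = 1
x_1 -> x_1 = 1 -> 1 = 1
~x_2 <-> (x_1 -> x_1) = 1 <-> 1 = 1
((((x_1 & x_1) & x_2) <-> ~x_2) & ~(x_2 & x_1)) & (~x_2 <-> (x_1 -> x_1)) = 1 & 1 = 1
~x_1 = ~1 = 1
~x_1 -> x_1 = 1 -> 1 = 1
~(~x_1 -> x_1) = ~1 = 1
x_1 <-> x_1 = 1 <-> 1 = 1
~(x_1 <-> x_1) = ~1 = 1
x_1 <-> x_2 = 1 <-> 1 = 1
~(x_1 <-> x_2) = ~1 = 1
~(x_1 <-> x_1) -> ~(x_1 <-> x_2) = 1 -> 1 = 1
~(~x_1 -> x_1) -> (~(x_1 <-> x_1) -> ~(x_1 <-> x_2)) = 1 -> 1 = 1
~x_2 = ~1 = 1
x_2 -> x_2 = 1 -> 1 = 1
(x_2 -> x_2) & x_2 = 1 & 1 = 1
~x_2 & ((x_2 -> x_2) & x_2) = 1 & 1 = 1
~x_2 = ~1 = 1
x_1 <-> x_2 = 1 <-> 1 = 1
~x_2 -> (x_1 <-> x_2) = 1 -> 1 = 1
x_2 & x_1 = 1 & 1 = 1
x_1 & (x_2 & x_1) = 1 & 1 = 1
(~x_2 -> (x_1 <-> x_2)) & (x_1 & (x_2 & x_1)) = 1 & 1 = 1
(~x_2 & ((x_2 -> x_2) & x_2)) -> ((~x_2 -> (x_1 <-> x_2)) & (x_1 & (x_2 & x_1))) = 1 -> 1 = 1
(~(~x_1 -> x_1) -> (~(x_1 <-> x_1) -> ~(x_1 <-> x_2))) <-> ((~x_2 & ((x_2 -> x_2) & x_2)) -> ((~x_2 -> (x_1 <-> x_2)) & (x_1 & (x_2 & x_1)))) = 1 <-> 1 = 1
(((((x_1 & x_1) & x_2) <-> ~x_2) & ~(x_2 & x_1)) & (~x_2 <-> (x_1 -> x_1))) & ((~(~x_1 -> x_1) -> (~(x_1 <-> x_1) -> ~(x_1 <-> x_2))) <-> ((~x_2 & ((x_2 -> x_2) & x_2)) -> ((~x_2 -> (x_1 <-> x_2)) & (x_1 & (x_2 & x_1))))) = 1 & 1 = 1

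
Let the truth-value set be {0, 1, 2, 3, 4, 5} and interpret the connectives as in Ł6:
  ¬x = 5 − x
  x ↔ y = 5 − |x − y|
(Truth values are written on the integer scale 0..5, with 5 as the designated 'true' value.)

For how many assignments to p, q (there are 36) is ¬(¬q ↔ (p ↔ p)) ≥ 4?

value 5: 6 assignments (counts)
value 4: 6 assignments (counts)
value 3: 6 assignments
value 2: 6 assignments
value 1: 6 assignments
value 0: 6 assignments
So 12 of the 36 assignments meet the threshold.

12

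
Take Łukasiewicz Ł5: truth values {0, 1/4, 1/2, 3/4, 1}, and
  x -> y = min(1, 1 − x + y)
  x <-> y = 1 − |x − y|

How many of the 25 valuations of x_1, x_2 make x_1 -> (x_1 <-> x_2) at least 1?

19

value 1: 19 assignments (counts)
value 3/4: 2 assignments
value 1/2: 2 assignments
value 1/4: 1 assignment
value 0: 1 assignment
So 19 of the 25 assignments meet the threshold.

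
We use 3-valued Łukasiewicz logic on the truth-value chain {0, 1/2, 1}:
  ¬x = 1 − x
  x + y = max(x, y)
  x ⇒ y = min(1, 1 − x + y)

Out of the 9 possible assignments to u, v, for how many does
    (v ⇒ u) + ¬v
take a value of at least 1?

u = 0, v = 0 ↦ 1  ≥
u = 0, v = 1/2 ↦ 1/2  <
u = 0, v = 1 ↦ 0  <
u = 1/2, v = 0 ↦ 1  ≥
u = 1/2, v = 1/2 ↦ 1  ≥
u = 1/2, v = 1 ↦ 1/2  <
u = 1, v = 0 ↦ 1  ≥
u = 1, v = 1/2 ↦ 1  ≥
u = 1, v = 1 ↦ 1  ≥
So 6 of the 9 assignments meet the threshold.

6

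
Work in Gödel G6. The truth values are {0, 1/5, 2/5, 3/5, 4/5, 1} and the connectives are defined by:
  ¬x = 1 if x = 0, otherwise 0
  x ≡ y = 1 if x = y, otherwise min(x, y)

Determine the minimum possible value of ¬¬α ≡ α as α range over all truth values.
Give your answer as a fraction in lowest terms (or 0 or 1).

1/5

Take α = 1/5:
¬α = ¬1/5 = 0
¬¬α = ¬0 = 1
¬¬α ≡ α = 1 ≡ 1/5 = 1/5
No assignment yields a value below 1/5, so this is the minimum.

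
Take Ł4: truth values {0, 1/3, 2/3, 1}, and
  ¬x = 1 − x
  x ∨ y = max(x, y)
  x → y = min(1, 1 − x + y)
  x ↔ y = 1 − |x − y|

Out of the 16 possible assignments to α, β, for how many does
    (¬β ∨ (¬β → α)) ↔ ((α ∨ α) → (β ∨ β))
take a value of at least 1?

7

α = 0, β = 0 ↦ 1  ≥
α = 0, β = 1/3 ↦ 2/3  <
α = 0, β = 2/3 ↦ 2/3  <
α = 0, β = 1 ↦ 1  ≥
α = 1/3, β = 0 ↦ 2/3  <
α = 1/3, β = 1/3 ↦ 2/3  <
α = 1/3, β = 2/3 ↦ 1  ≥
α = 1/3, β = 1 ↦ 1  ≥
α = 2/3, β = 0 ↦ 1/3  <
α = 2/3, β = 1/3 ↦ 2/3  <
α = 2/3, β = 2/3 ↦ 1  ≥
α = 2/3, β = 1 ↦ 1  ≥
α = 1, β = 0 ↦ 0  <
α = 1, β = 1/3 ↦ 1/3  <
α = 1, β = 2/3 ↦ 2/3  <
α = 1, β = 1 ↦ 1  ≥
So 7 of the 16 assignments meet the threshold.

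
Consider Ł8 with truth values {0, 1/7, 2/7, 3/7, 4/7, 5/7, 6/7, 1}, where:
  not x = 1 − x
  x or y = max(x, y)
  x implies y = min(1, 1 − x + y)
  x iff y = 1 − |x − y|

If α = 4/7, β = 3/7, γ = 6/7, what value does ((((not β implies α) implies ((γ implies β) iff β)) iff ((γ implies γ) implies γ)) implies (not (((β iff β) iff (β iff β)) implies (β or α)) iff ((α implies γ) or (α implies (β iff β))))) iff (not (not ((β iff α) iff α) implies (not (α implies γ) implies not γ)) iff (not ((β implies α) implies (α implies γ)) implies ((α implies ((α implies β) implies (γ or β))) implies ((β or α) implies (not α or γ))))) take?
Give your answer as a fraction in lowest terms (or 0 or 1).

not β = not 3/7 = 4/7
not β implies α = 4/7 implies 4/7 = 1
γ implies β = 6/7 implies 3/7 = 4/7
(γ implies β) iff β = 4/7 iff 3/7 = 6/7
(not β implies α) implies ((γ implies β) iff β) = 1 implies 6/7 = 6/7
γ implies γ = 6/7 implies 6/7 = 1
(γ implies γ) implies γ = 1 implies 6/7 = 6/7
((not β implies α) implies ((γ implies β) iff β)) iff ((γ implies γ) implies γ) = 6/7 iff 6/7 = 1
β iff β = 3/7 iff 3/7 = 1
β iff β = 3/7 iff 3/7 = 1
(β iff β) iff (β iff β) = 1 iff 1 = 1
β or α = 3/7 or 4/7 = 4/7
((β iff β) iff (β iff β)) implies (β or α) = 1 implies 4/7 = 4/7
not (((β iff β) iff (β iff β)) implies (β or α)) = not 4/7 = 3/7
α implies γ = 4/7 implies 6/7 = 1
β iff β = 3/7 iff 3/7 = 1
α implies (β iff β) = 4/7 implies 1 = 1
(α implies γ) or (α implies (β iff β)) = 1 or 1 = 1
not (((β iff β) iff (β iff β)) implies (β or α)) iff ((α implies γ) or (α implies (β iff β))) = 3/7 iff 1 = 3/7
(((not β implies α) implies ((γ implies β) iff β)) iff ((γ implies γ) implies γ)) implies (not (((β iff β) iff (β iff β)) implies (β or α)) iff ((α implies γ) or (α implies (β iff β)))) = 1 implies 3/7 = 3/7
β iff α = 3/7 iff 4/7 = 6/7
(β iff α) iff α = 6/7 iff 4/7 = 5/7
not ((β iff α) iff α) = not 5/7 = 2/7
α implies γ = 4/7 implies 6/7 = 1
not (α implies γ) = not 1 = 0
not γ = not 6/7 = 1/7
not (α implies γ) implies not γ = 0 implies 1/7 = 1
not ((β iff α) iff α) implies (not (α implies γ) implies not γ) = 2/7 implies 1 = 1
not (not ((β iff α) iff α) implies (not (α implies γ) implies not γ)) = not 1 = 0
β implies α = 3/7 implies 4/7 = 1
α implies γ = 4/7 implies 6/7 = 1
(β implies α) implies (α implies γ) = 1 implies 1 = 1
not ((β implies α) implies (α implies γ)) = not 1 = 0
α implies β = 4/7 implies 3/7 = 6/7
γ or β = 6/7 or 3/7 = 6/7
(α implies β) implies (γ or β) = 6/7 implies 6/7 = 1
α implies ((α implies β) implies (γ or β)) = 4/7 implies 1 = 1
β or α = 3/7 or 4/7 = 4/7
not α = not 4/7 = 3/7
not α or γ = 3/7 or 6/7 = 6/7
(β or α) implies (not α or γ) = 4/7 implies 6/7 = 1
(α implies ((α implies β) implies (γ or β))) implies ((β or α) implies (not α or γ)) = 1 implies 1 = 1
not ((β implies α) implies (α implies γ)) implies ((α implies ((α implies β) implies (γ or β))) implies ((β or α) implies (not α or γ))) = 0 implies 1 = 1
not (not ((β iff α) iff α) implies (not (α implies γ) implies not γ)) iff (not ((β implies α) implies (α implies γ)) implies ((α implies ((α implies β) implies (γ or β))) implies ((β or α) implies (not α or γ)))) = 0 iff 1 = 0
((((not β implies α) implies ((γ implies β) iff β)) iff ((γ implies γ) implies γ)) implies (not (((β iff β) iff (β iff β)) implies (β or α)) iff ((α implies γ) or (α implies (β iff β))))) iff (not (not ((β iff α) iff α) implies (not (α implies γ) implies not γ)) iff (not ((β implies α) implies (α implies γ)) implies ((α implies ((α implies β) implies (γ or β))) implies ((β or α) implies (not α or γ))))) = 3/7 iff 0 = 4/7

4/7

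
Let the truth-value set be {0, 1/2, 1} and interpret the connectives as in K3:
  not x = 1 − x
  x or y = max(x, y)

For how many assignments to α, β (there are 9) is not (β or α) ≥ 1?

α = 0, β = 0 ↦ 1  ≥
α = 0, β = 1/2 ↦ 1/2  <
α = 0, β = 1 ↦ 0  <
α = 1/2, β = 0 ↦ 1/2  <
α = 1/2, β = 1/2 ↦ 1/2  <
α = 1/2, β = 1 ↦ 0  <
α = 1, β = 0 ↦ 0  <
α = 1, β = 1/2 ↦ 0  <
α = 1, β = 1 ↦ 0  <
So 1 of the 9 assignments meets the threshold.

1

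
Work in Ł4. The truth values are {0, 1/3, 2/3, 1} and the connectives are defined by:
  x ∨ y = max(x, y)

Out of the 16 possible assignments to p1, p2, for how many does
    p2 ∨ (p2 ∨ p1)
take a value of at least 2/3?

p1 = 0, p2 = 0 ↦ 0  <
p1 = 0, p2 = 1/3 ↦ 1/3  <
p1 = 0, p2 = 2/3 ↦ 2/3  ≥
p1 = 0, p2 = 1 ↦ 1  ≥
p1 = 1/3, p2 = 0 ↦ 1/3  <
p1 = 1/3, p2 = 1/3 ↦ 1/3  <
p1 = 1/3, p2 = 2/3 ↦ 2/3  ≥
p1 = 1/3, p2 = 1 ↦ 1  ≥
p1 = 2/3, p2 = 0 ↦ 2/3  ≥
p1 = 2/3, p2 = 1/3 ↦ 2/3  ≥
p1 = 2/3, p2 = 2/3 ↦ 2/3  ≥
p1 = 2/3, p2 = 1 ↦ 1  ≥
p1 = 1, p2 = 0 ↦ 1  ≥
p1 = 1, p2 = 1/3 ↦ 1  ≥
p1 = 1, p2 = 2/3 ↦ 1  ≥
p1 = 1, p2 = 1 ↦ 1  ≥
So 12 of the 16 assignments meet the threshold.

12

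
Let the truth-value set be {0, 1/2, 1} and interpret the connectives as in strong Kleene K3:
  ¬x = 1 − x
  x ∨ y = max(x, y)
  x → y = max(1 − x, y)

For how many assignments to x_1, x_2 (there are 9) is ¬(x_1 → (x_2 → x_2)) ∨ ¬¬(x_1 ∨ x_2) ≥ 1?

5

x_1 = 0, x_2 = 0 ↦ 0  <
x_1 = 0, x_2 = 1/2 ↦ 1/2  <
x_1 = 0, x_2 = 1 ↦ 1  ≥
x_1 = 1/2, x_2 = 0 ↦ 1/2  <
x_1 = 1/2, x_2 = 1/2 ↦ 1/2  <
x_1 = 1/2, x_2 = 1 ↦ 1  ≥
x_1 = 1, x_2 = 0 ↦ 1  ≥
x_1 = 1, x_2 = 1/2 ↦ 1  ≥
x_1 = 1, x_2 = 1 ↦ 1  ≥
So 5 of the 9 assignments meet the threshold.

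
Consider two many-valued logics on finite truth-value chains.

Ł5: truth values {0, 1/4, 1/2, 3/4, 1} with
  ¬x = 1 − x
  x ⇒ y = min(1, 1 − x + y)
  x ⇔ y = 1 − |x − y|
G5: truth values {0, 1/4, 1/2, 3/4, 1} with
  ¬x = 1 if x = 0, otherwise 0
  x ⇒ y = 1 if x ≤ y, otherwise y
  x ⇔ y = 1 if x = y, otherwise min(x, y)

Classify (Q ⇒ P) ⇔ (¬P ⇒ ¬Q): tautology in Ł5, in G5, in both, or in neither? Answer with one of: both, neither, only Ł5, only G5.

only Ł5

In Ł5: every assignment gives 1 — tautology.
In G5: at P = 1/4, Q = 1/2 the value is 1/4 — not a tautology.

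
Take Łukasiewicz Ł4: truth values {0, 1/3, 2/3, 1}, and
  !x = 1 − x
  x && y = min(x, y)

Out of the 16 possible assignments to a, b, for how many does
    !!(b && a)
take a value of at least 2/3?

a = 0, b = 0 ↦ 0  <
a = 0, b = 1/3 ↦ 0  <
a = 0, b = 2/3 ↦ 0  <
a = 0, b = 1 ↦ 0  <
a = 1/3, b = 0 ↦ 0  <
a = 1/3, b = 1/3 ↦ 1/3  <
a = 1/3, b = 2/3 ↦ 1/3  <
a = 1/3, b = 1 ↦ 1/3  <
a = 2/3, b = 0 ↦ 0  <
a = 2/3, b = 1/3 ↦ 1/3  <
a = 2/3, b = 2/3 ↦ 2/3  ≥
a = 2/3, b = 1 ↦ 2/3  ≥
a = 1, b = 0 ↦ 0  <
a = 1, b = 1/3 ↦ 1/3  <
a = 1, b = 2/3 ↦ 2/3  ≥
a = 1, b = 1 ↦ 1  ≥
So 4 of the 16 assignments meet the threshold.

4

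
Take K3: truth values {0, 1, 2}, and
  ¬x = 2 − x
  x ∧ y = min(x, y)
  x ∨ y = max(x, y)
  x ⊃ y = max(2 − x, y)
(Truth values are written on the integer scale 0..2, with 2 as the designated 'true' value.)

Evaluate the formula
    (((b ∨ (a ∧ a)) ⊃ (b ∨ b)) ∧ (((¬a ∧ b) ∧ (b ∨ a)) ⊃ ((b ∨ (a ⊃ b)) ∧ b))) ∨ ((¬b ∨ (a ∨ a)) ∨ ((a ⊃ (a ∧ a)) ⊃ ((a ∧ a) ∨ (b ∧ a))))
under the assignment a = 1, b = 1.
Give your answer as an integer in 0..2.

a ∧ a = 1 ∧ 1 = 1
b ∨ (a ∧ a) = 1 ∨ 1 = 1
b ∨ b = 1 ∨ 1 = 1
(b ∨ (a ∧ a)) ⊃ (b ∨ b) = 1 ⊃ 1 = 1
¬a = ¬1 = 1
¬a ∧ b = 1 ∧ 1 = 1
b ∨ a = 1 ∨ 1 = 1
(¬a ∧ b) ∧ (b ∨ a) = 1 ∧ 1 = 1
a ⊃ b = 1 ⊃ 1 = 1
b ∨ (a ⊃ b) = 1 ∨ 1 = 1
(b ∨ (a ⊃ b)) ∧ b = 1 ∧ 1 = 1
((¬a ∧ b) ∧ (b ∨ a)) ⊃ ((b ∨ (a ⊃ b)) ∧ b) = 1 ⊃ 1 = 1
((b ∨ (a ∧ a)) ⊃ (b ∨ b)) ∧ (((¬a ∧ b) ∧ (b ∨ a)) ⊃ ((b ∨ (a ⊃ b)) ∧ b)) = 1 ∧ 1 = 1
¬b = ¬1 = 1
a ∨ a = 1 ∨ 1 = 1
¬b ∨ (a ∨ a) = 1 ∨ 1 = 1
a ∧ a = 1 ∧ 1 = 1
a ⊃ (a ∧ a) = 1 ⊃ 1 = 1
a ∧ a = 1 ∧ 1 = 1
b ∧ a = 1 ∧ 1 = 1
(a ∧ a) ∨ (b ∧ a) = 1 ∨ 1 = 1
(a ⊃ (a ∧ a)) ⊃ ((a ∧ a) ∨ (b ∧ a)) = 1 ⊃ 1 = 1
(¬b ∨ (a ∨ a)) ∨ ((a ⊃ (a ∧ a)) ⊃ ((a ∧ a) ∨ (b ∧ a))) = 1 ∨ 1 = 1
(((b ∨ (a ∧ a)) ⊃ (b ∨ b)) ∧ (((¬a ∧ b) ∧ (b ∨ a)) ⊃ ((b ∨ (a ⊃ b)) ∧ b))) ∨ ((¬b ∨ (a ∨ a)) ∨ ((a ⊃ (a ∧ a)) ⊃ ((a ∧ a) ∨ (b ∧ a)))) = 1 ∨ 1 = 1

1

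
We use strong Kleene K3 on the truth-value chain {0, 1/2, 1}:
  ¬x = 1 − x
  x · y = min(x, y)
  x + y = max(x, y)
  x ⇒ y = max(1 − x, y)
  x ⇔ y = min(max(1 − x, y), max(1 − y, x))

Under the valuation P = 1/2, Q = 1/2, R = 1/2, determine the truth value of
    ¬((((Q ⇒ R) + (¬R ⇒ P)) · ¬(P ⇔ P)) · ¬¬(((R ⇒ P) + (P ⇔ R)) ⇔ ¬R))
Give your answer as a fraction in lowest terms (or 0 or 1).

1/2

Q ⇒ R = 1/2 ⇒ 1/2 = 1/2
¬R = ¬1/2 = 1/2
¬R ⇒ P = 1/2 ⇒ 1/2 = 1/2
(Q ⇒ R) + (¬R ⇒ P) = 1/2 + 1/2 = 1/2
P ⇔ P = 1/2 ⇔ 1/2 = 1/2
¬(P ⇔ P) = ¬1/2 = 1/2
((Q ⇒ R) + (¬R ⇒ P)) · ¬(P ⇔ P) = 1/2 · 1/2 = 1/2
R ⇒ P = 1/2 ⇒ 1/2 = 1/2
P ⇔ R = 1/2 ⇔ 1/2 = 1/2
(R ⇒ P) + (P ⇔ R) = 1/2 + 1/2 = 1/2
¬R = ¬1/2 = 1/2
((R ⇒ P) + (P ⇔ R)) ⇔ ¬R = 1/2 ⇔ 1/2 = 1/2
¬(((R ⇒ P) + (P ⇔ R)) ⇔ ¬R) = ¬1/2 = 1/2
¬¬(((R ⇒ P) + (P ⇔ R)) ⇔ ¬R) = ¬1/2 = 1/2
(((Q ⇒ R) + (¬R ⇒ P)) · ¬(P ⇔ P)) · ¬¬(((R ⇒ P) + (P ⇔ R)) ⇔ ¬R) = 1/2 · 1/2 = 1/2
¬((((Q ⇒ R) + (¬R ⇒ P)) · ¬(P ⇔ P)) · ¬¬(((R ⇒ P) + (P ⇔ R)) ⇔ ¬R)) = ¬1/2 = 1/2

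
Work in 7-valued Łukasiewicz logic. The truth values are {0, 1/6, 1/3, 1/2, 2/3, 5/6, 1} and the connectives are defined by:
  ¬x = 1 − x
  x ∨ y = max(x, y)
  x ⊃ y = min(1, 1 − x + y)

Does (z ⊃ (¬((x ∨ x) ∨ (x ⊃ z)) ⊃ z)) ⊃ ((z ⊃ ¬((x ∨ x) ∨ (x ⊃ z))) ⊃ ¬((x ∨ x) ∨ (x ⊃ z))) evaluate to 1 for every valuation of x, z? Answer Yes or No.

Counterexample: take x = 0, z = 0.
x ∨ x = 0 ∨ 0 = 0
x ⊃ z = 0 ⊃ 0 = 1
(x ∨ x) ∨ (x ⊃ z) = 0 ∨ 1 = 1
¬((x ∨ x) ∨ (x ⊃ z)) = ¬1 = 0
¬((x ∨ x) ∨ (x ⊃ z)) ⊃ z = 0 ⊃ 0 = 1
z ⊃ (¬((x ∨ x) ∨ (x ⊃ z)) ⊃ z) = 0 ⊃ 1 = 1
x ∨ x = 0 ∨ 0 = 0
x ⊃ z = 0 ⊃ 0 = 1
(x ∨ x) ∨ (x ⊃ z) = 0 ∨ 1 = 1
¬((x ∨ x) ∨ (x ⊃ z)) = ¬1 = 0
z ⊃ ¬((x ∨ x) ∨ (x ⊃ z)) = 0 ⊃ 0 = 1
x ∨ x = 0 ∨ 0 = 0
x ⊃ z = 0 ⊃ 0 = 1
(x ∨ x) ∨ (x ⊃ z) = 0 ∨ 1 = 1
¬((x ∨ x) ∨ (x ⊃ z)) = ¬1 = 0
(z ⊃ ¬((x ∨ x) ∨ (x ⊃ z))) ⊃ ¬((x ∨ x) ∨ (x ⊃ z)) = 1 ⊃ 0 = 0
(z ⊃ (¬((x ∨ x) ∨ (x ⊃ z)) ⊃ z)) ⊃ ((z ⊃ ¬((x ∨ x) ∨ (x ⊃ z))) ⊃ ¬((x ∨ x) ∨ (x ⊃ z))) = 1 ⊃ 0 = 0
This gives 0 ≠ 1.

No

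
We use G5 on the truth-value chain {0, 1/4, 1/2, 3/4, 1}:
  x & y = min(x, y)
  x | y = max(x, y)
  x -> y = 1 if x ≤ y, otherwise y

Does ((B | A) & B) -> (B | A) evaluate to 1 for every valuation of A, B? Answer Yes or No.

At A = 1/2, B = 3/4, for instance:
B | A = 3/4 | 1/2 = 3/4
(B | A) & B = 3/4 & 3/4 = 3/4
((B | A) & B) -> (B | A) = 3/4 -> 3/4 = 1
and checking the remaining 24 assignments likewise gives ≥ 1 in every case.

Yes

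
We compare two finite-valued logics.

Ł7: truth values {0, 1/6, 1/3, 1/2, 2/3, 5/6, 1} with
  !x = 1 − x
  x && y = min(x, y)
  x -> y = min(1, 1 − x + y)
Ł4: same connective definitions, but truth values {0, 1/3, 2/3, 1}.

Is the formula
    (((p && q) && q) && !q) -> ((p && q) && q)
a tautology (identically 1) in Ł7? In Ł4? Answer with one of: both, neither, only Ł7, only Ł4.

both

In Ł7: every assignment gives 1 — tautology.
In Ł4: every assignment gives 1 — tautology.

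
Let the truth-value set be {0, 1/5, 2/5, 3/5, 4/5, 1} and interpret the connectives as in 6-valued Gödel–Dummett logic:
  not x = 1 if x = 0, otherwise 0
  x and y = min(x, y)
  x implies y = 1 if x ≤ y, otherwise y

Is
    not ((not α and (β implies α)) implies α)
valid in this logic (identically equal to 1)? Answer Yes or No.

No

Counterexample: take α = 0, β = 1/5.
not α = not 0 = 1
β implies α = 1/5 implies 0 = 0
not α and (β implies α) = 1 and 0 = 0
(not α and (β implies α)) implies α = 0 implies 0 = 1
not ((not α and (β implies α)) implies α) = not 1 = 0
This gives 0 ≠ 1.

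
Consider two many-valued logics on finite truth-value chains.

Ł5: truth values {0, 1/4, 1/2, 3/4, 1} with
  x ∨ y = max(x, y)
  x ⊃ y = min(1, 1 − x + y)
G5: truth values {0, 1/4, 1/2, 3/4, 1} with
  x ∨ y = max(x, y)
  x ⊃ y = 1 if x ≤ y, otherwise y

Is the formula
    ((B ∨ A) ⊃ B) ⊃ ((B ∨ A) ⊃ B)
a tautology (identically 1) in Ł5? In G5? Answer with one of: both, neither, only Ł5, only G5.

both

In Ł5: every assignment gives 1 — tautology.
In G5: every assignment gives 1 — tautology.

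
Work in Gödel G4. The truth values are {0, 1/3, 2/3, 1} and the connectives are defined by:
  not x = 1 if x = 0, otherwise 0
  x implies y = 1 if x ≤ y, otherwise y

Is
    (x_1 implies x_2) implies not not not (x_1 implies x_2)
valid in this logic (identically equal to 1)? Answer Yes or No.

Counterexample: take x_1 = 0, x_2 = 0.
x_1 implies x_2 = 0 implies 0 = 1
not (x_1 implies x_2) = not 1 = 0
not not (x_1 implies x_2) = not 0 = 1
not not not (x_1 implies x_2) = not 1 = 0
(x_1 implies x_2) implies not not not (x_1 implies x_2) = 1 implies 0 = 0
This gives 0 ≠ 1.

No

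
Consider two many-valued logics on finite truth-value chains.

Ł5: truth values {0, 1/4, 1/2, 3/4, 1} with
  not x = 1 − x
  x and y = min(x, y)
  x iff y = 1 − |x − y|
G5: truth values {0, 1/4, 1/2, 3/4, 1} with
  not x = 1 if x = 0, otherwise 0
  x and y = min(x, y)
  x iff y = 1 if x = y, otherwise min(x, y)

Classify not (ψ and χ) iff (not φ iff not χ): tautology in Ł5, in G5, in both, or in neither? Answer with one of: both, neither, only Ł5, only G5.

neither

In Ł5: at φ = 0, ψ = 0, χ = 1/4 the value is 3/4 — not a tautology.
In G5: at φ = 0, ψ = 0, χ = 1/4 the value is 0 — not a tautology.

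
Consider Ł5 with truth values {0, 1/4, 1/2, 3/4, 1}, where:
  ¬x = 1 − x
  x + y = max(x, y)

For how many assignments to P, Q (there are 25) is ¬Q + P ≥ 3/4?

16

value 1: 9 assignments (counts)
value 3/4: 7 assignments (counts)
value 1/2: 5 assignments
value 1/4: 3 assignments
value 0: 1 assignment
So 16 of the 25 assignments meet the threshold.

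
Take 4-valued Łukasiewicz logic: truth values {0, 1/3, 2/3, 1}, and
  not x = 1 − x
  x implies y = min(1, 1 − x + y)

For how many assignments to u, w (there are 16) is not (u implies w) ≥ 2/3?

3

u = 0, w = 0 ↦ 0  <
u = 0, w = 1/3 ↦ 0  <
u = 0, w = 2/3 ↦ 0  <
u = 0, w = 1 ↦ 0  <
u = 1/3, w = 0 ↦ 1/3  <
u = 1/3, w = 1/3 ↦ 0  <
u = 1/3, w = 2/3 ↦ 0  <
u = 1/3, w = 1 ↦ 0  <
u = 2/3, w = 0 ↦ 2/3  ≥
u = 2/3, w = 1/3 ↦ 1/3  <
u = 2/3, w = 2/3 ↦ 0  <
u = 2/3, w = 1 ↦ 0  <
u = 1, w = 0 ↦ 1  ≥
u = 1, w = 1/3 ↦ 2/3  ≥
u = 1, w = 2/3 ↦ 1/3  <
u = 1, w = 1 ↦ 0  <
So 3 of the 16 assignments meet the threshold.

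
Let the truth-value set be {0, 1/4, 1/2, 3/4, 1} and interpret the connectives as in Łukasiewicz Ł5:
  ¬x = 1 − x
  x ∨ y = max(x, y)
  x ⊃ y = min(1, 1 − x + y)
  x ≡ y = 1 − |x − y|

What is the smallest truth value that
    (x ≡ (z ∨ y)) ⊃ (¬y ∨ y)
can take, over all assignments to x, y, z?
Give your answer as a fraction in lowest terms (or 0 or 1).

Take x = 1/2, y = 1/2, z = 0:
z ∨ y = 0 ∨ 1/2 = 1/2
x ≡ (z ∨ y) = 1/2 ≡ 1/2 = 1
¬y = ¬1/2 = 1/2
¬y ∨ y = 1/2 ∨ 1/2 = 1/2
(x ≡ (z ∨ y)) ⊃ (¬y ∨ y) = 1 ⊃ 1/2 = 1/2
No assignment yields a value below 1/2, so this is the minimum.

1/2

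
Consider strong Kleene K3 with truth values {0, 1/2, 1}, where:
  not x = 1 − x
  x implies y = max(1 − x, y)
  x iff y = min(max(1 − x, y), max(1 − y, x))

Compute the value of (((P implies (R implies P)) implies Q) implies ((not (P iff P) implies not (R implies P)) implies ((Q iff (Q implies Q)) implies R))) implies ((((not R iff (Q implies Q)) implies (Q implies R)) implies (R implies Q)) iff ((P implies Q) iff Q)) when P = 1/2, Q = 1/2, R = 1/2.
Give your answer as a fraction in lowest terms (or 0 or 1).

R implies P = 1/2 implies 1/2 = 1/2
P implies (R implies P) = 1/2 implies 1/2 = 1/2
(P implies (R implies P)) implies Q = 1/2 implies 1/2 = 1/2
P iff P = 1/2 iff 1/2 = 1/2
not (P iff P) = not 1/2 = 1/2
R implies P = 1/2 implies 1/2 = 1/2
not (R implies P) = not 1/2 = 1/2
not (P iff P) implies not (R implies P) = 1/2 implies 1/2 = 1/2
Q implies Q = 1/2 implies 1/2 = 1/2
Q iff (Q implies Q) = 1/2 iff 1/2 = 1/2
(Q iff (Q implies Q)) implies R = 1/2 implies 1/2 = 1/2
(not (P iff P) implies not (R implies P)) implies ((Q iff (Q implies Q)) implies R) = 1/2 implies 1/2 = 1/2
((P implies (R implies P)) implies Q) implies ((not (P iff P) implies not (R implies P)) implies ((Q iff (Q implies Q)) implies R)) = 1/2 implies 1/2 = 1/2
not R = not 1/2 = 1/2
Q implies Q = 1/2 implies 1/2 = 1/2
not R iff (Q implies Q) = 1/2 iff 1/2 = 1/2
Q implies R = 1/2 implies 1/2 = 1/2
(not R iff (Q implies Q)) implies (Q implies R) = 1/2 implies 1/2 = 1/2
R implies Q = 1/2 implies 1/2 = 1/2
((not R iff (Q implies Q)) implies (Q implies R)) implies (R implies Q) = 1/2 implies 1/2 = 1/2
P implies Q = 1/2 implies 1/2 = 1/2
(P implies Q) iff Q = 1/2 iff 1/2 = 1/2
(((not R iff (Q implies Q)) implies (Q implies R)) implies (R implies Q)) iff ((P implies Q) iff Q) = 1/2 iff 1/2 = 1/2
(((P implies (R implies P)) implies Q) implies ((not (P iff P) implies not (R implies P)) implies ((Q iff (Q implies Q)) implies R))) implies ((((not R iff (Q implies Q)) implies (Q implies R)) implies (R implies Q)) iff ((P implies Q) iff Q)) = 1/2 implies 1/2 = 1/2

1/2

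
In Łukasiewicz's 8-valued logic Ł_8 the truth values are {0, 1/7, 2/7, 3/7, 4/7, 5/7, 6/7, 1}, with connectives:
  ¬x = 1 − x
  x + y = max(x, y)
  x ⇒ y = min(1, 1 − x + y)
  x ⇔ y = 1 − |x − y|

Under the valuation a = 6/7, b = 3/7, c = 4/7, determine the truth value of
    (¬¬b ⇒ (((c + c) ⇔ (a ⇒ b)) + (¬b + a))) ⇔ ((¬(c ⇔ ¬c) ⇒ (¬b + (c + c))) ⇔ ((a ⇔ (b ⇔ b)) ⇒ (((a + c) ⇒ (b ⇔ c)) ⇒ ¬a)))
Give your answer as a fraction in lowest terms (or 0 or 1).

2/7

¬b = ¬3/7 = 4/7
¬¬b = ¬4/7 = 3/7
c + c = 4/7 + 4/7 = 4/7
a ⇒ b = 6/7 ⇒ 3/7 = 4/7
(c + c) ⇔ (a ⇒ b) = 4/7 ⇔ 4/7 = 1
¬b = ¬3/7 = 4/7
¬b + a = 4/7 + 6/7 = 6/7
((c + c) ⇔ (a ⇒ b)) + (¬b + a) = 1 + 6/7 = 1
¬¬b ⇒ (((c + c) ⇔ (a ⇒ b)) + (¬b + a)) = 3/7 ⇒ 1 = 1
¬c = ¬4/7 = 3/7
c ⇔ ¬c = 4/7 ⇔ 3/7 = 6/7
¬(c ⇔ ¬c) = ¬6/7 = 1/7
¬b = ¬3/7 = 4/7
c + c = 4/7 + 4/7 = 4/7
¬b + (c + c) = 4/7 + 4/7 = 4/7
¬(c ⇔ ¬c) ⇒ (¬b + (c + c)) = 1/7 ⇒ 4/7 = 1
b ⇔ b = 3/7 ⇔ 3/7 = 1
a ⇔ (b ⇔ b) = 6/7 ⇔ 1 = 6/7
a + c = 6/7 + 4/7 = 6/7
b ⇔ c = 3/7 ⇔ 4/7 = 6/7
(a + c) ⇒ (b ⇔ c) = 6/7 ⇒ 6/7 = 1
¬a = ¬6/7 = 1/7
((a + c) ⇒ (b ⇔ c)) ⇒ ¬a = 1 ⇒ 1/7 = 1/7
(a ⇔ (b ⇔ b)) ⇒ (((a + c) ⇒ (b ⇔ c)) ⇒ ¬a) = 6/7 ⇒ 1/7 = 2/7
(¬(c ⇔ ¬c) ⇒ (¬b + (c + c))) ⇔ ((a ⇔ (b ⇔ b)) ⇒ (((a + c) ⇒ (b ⇔ c)) ⇒ ¬a)) = 1 ⇔ 2/7 = 2/7
(¬¬b ⇒ (((c + c) ⇔ (a ⇒ b)) + (¬b + a))) ⇔ ((¬(c ⇔ ¬c) ⇒ (¬b + (c + c))) ⇔ ((a ⇔ (b ⇔ b)) ⇒ (((a + c) ⇒ (b ⇔ c)) ⇒ ¬a))) = 1 ⇔ 2/7 = 2/7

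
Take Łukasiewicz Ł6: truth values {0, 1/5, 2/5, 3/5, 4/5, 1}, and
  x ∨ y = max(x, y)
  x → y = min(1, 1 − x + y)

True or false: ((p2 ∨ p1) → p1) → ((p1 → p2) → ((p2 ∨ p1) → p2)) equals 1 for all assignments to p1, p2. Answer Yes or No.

Yes

At p1 = 1, p2 = 3/5, for instance:
p2 ∨ p1 = 3/5 ∨ 1 = 1
(p2 ∨ p1) → p1 = 1 → 1 = 1
p1 → p2 = 1 → 3/5 = 3/5
(p2 ∨ p1) → p2 = 1 → 3/5 = 3/5
(p1 → p2) → ((p2 ∨ p1) → p2) = 3/5 → 3/5 = 1
((p2 ∨ p1) → p1) → ((p1 → p2) → ((p2 ∨ p1) → p2)) = 1 → 1 = 1
and checking the remaining 35 assignments likewise gives ≥ 1 in every case.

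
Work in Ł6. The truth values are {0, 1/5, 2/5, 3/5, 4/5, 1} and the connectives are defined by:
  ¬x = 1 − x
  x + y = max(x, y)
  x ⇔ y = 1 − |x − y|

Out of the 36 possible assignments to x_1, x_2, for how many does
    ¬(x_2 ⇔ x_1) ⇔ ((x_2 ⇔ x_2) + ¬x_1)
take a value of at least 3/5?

value 1: 2 assignments (counts)
value 4/5: 4 assignments (counts)
value 3/5: 6 assignments (counts)
value 2/5: 8 assignments
value 1/5: 10 assignments
value 0: 6 assignments
So 12 of the 36 assignments meet the threshold.

12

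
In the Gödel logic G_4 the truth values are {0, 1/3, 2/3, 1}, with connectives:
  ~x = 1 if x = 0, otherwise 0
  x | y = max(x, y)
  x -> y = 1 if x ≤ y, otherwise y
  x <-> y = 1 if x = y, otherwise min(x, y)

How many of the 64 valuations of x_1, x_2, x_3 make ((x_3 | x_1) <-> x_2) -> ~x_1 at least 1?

value 1: 28 assignments (counts)
value 0: 36 assignments
So 28 of the 64 assignments meet the threshold.

28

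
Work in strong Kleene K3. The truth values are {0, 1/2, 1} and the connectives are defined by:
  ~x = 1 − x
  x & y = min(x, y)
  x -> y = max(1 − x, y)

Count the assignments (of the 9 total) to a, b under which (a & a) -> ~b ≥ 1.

a = 0, b = 0 ↦ 1  ≥
a = 0, b = 1/2 ↦ 1  ≥
a = 0, b = 1 ↦ 1  ≥
a = 1/2, b = 0 ↦ 1  ≥
a = 1/2, b = 1/2 ↦ 1/2  <
a = 1/2, b = 1 ↦ 1/2  <
a = 1, b = 0 ↦ 1  ≥
a = 1, b = 1/2 ↦ 1/2  <
a = 1, b = 1 ↦ 0  <
So 5 of the 9 assignments meet the threshold.

5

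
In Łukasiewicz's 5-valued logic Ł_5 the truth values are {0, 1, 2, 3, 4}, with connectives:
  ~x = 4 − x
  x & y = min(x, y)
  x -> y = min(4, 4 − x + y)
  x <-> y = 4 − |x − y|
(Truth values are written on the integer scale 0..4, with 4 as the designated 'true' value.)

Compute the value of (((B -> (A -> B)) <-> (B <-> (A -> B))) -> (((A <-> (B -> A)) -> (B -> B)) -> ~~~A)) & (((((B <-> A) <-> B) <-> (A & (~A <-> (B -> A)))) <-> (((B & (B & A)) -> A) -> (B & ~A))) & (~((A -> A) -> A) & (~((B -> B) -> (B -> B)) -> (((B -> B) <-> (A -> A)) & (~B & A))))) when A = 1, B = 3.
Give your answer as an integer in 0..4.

3

A -> B = 1 -> 3 = 4
B -> (A -> B) = 3 -> 4 = 4
A -> B = 1 -> 3 = 4
B <-> (A -> B) = 3 <-> 4 = 3
(B -> (A -> B)) <-> (B <-> (A -> B)) = 4 <-> 3 = 3
B -> A = 3 -> 1 = 2
A <-> (B -> A) = 1 <-> 2 = 3
B -> B = 3 -> 3 = 4
(A <-> (B -> A)) -> (B -> B) = 3 -> 4 = 4
~A = ~1 = 3
~~A = ~3 = 1
~~~A = ~1 = 3
((A <-> (B -> A)) -> (B -> B)) -> ~~~A = 4 -> 3 = 3
((B -> (A -> B)) <-> (B <-> (A -> B))) -> (((A <-> (B -> A)) -> (B -> B)) -> ~~~A) = 3 -> 3 = 4
B <-> A = 3 <-> 1 = 2
(B <-> A) <-> B = 2 <-> 3 = 3
~A = ~1 = 3
B -> A = 3 -> 1 = 2
~A <-> (B -> A) = 3 <-> 2 = 3
A & (~A <-> (B -> A)) = 1 & 3 = 1
((B <-> A) <-> B) <-> (A & (~A <-> (B -> A))) = 3 <-> 1 = 2
B & A = 3 & 1 = 1
B & (B & A) = 3 & 1 = 1
(B & (B & A)) -> A = 1 -> 1 = 4
~A = ~1 = 3
B & ~A = 3 & 3 = 3
((B & (B & A)) -> A) -> (B & ~A) = 4 -> 3 = 3
(((B <-> A) <-> B) <-> (A & (~A <-> (B -> A)))) <-> (((B & (B & A)) -> A) -> (B & ~A)) = 2 <-> 3 = 3
A -> A = 1 -> 1 = 4
(A -> A) -> A = 4 -> 1 = 1
~((A -> A) -> A) = ~1 = 3
B -> B = 3 -> 3 = 4
B -> B = 3 -> 3 = 4
(B -> B) -> (B -> B) = 4 -> 4 = 4
~((B -> B) -> (B -> B)) = ~4 = 0
B -> B = 3 -> 3 = 4
A -> A = 1 -> 1 = 4
(B -> B) <-> (A -> A) = 4 <-> 4 = 4
~B = ~3 = 1
~B & A = 1 & 1 = 1
((B -> B) <-> (A -> A)) & (~B & A) = 4 & 1 = 1
~((B -> B) -> (B -> B)) -> (((B -> B) <-> (A -> A)) & (~B & A)) = 0 -> 1 = 4
~((A -> A) -> A) & (~((B -> B) -> (B -> B)) -> (((B -> B) <-> (A -> A)) & (~B & A))) = 3 & 4 = 3
((((B <-> A) <-> B) <-> (A & (~A <-> (B -> A)))) <-> (((B & (B & A)) -> A) -> (B & ~A))) & (~((A -> A) -> A) & (~((B -> B) -> (B -> B)) -> (((B -> B) <-> (A -> A)) & (~B & A)))) = 3 & 3 = 3
(((B -> (A -> B)) <-> (B <-> (A -> B))) -> (((A <-> (B -> A)) -> (B -> B)) -> ~~~A)) & (((((B <-> A) <-> B) <-> (A & (~A <-> (B -> A)))) <-> (((B & (B & A)) -> A) -> (B & ~A))) & (~((A -> A) -> A) & (~((B -> B) -> (B -> B)) -> (((B -> B) <-> (A -> A)) & (~B & A))))) = 4 & 3 = 3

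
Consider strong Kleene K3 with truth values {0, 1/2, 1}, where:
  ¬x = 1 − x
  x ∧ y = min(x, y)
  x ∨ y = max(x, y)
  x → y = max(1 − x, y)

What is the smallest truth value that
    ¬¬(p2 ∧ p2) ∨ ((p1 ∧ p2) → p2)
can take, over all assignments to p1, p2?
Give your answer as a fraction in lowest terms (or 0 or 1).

1/2

Take p1 = 1/2, p2 = 1/2:
p2 ∧ p2 = 1/2 ∧ 1/2 = 1/2
¬(p2 ∧ p2) = ¬1/2 = 1/2
¬¬(p2 ∧ p2) = ¬1/2 = 1/2
p1 ∧ p2 = 1/2 ∧ 1/2 = 1/2
(p1 ∧ p2) → p2 = 1/2 → 1/2 = 1/2
¬¬(p2 ∧ p2) ∨ ((p1 ∧ p2) → p2) = 1/2 ∨ 1/2 = 1/2
No assignment yields a value below 1/2, so this is the minimum.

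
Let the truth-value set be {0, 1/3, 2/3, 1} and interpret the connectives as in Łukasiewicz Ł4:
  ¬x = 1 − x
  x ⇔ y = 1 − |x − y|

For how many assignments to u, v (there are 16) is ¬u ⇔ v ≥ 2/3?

u = 0, v = 0 ↦ 0  <
u = 0, v = 1/3 ↦ 1/3  <
u = 0, v = 2/3 ↦ 2/3  ≥
u = 0, v = 1 ↦ 1  ≥
u = 1/3, v = 0 ↦ 1/3  <
u = 1/3, v = 1/3 ↦ 2/3  ≥
u = 1/3, v = 2/3 ↦ 1  ≥
u = 1/3, v = 1 ↦ 2/3  ≥
u = 2/3, v = 0 ↦ 2/3  ≥
u = 2/3, v = 1/3 ↦ 1  ≥
u = 2/3, v = 2/3 ↦ 2/3  ≥
u = 2/3, v = 1 ↦ 1/3  <
u = 1, v = 0 ↦ 1  ≥
u = 1, v = 1/3 ↦ 2/3  ≥
u = 1, v = 2/3 ↦ 1/3  <
u = 1, v = 1 ↦ 0  <
So 10 of the 16 assignments meet the threshold.

10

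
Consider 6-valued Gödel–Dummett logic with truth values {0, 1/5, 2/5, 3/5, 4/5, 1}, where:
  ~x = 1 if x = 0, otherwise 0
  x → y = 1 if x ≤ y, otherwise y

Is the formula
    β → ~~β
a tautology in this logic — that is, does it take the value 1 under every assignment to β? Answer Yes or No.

β = 0 ↦ 1
β = 1/5 ↦ 1
β = 2/5 ↦ 1
β = 3/5 ↦ 1
β = 4/5 ↦ 1
β = 1 ↦ 1
Every assignment gives a value ≥ 1.

Yes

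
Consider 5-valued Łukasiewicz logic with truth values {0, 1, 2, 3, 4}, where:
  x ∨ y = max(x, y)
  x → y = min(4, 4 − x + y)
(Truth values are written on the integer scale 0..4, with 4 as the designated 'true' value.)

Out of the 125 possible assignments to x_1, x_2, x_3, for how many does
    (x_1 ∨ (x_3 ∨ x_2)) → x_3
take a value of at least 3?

value 4: 55 assignments (counts)
value 3: 24 assignments (counts)
value 2: 21 assignments
value 1: 16 assignments
value 0: 9 assignments
So 79 of the 125 assignments meet the threshold.

79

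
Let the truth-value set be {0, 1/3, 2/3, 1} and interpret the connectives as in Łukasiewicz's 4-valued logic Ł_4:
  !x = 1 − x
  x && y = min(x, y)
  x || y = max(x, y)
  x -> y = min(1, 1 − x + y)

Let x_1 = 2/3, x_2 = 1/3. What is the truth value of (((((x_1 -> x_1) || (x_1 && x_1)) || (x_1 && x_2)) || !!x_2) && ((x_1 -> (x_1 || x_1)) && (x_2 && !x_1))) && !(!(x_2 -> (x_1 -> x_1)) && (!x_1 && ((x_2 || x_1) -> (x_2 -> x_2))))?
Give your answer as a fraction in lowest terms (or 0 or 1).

x_1 -> x_1 = 2/3 -> 2/3 = 1
x_1 && x_1 = 2/3 && 2/3 = 2/3
(x_1 -> x_1) || (x_1 && x_1) = 1 || 2/3 = 1
x_1 && x_2 = 2/3 && 1/3 = 1/3
((x_1 -> x_1) || (x_1 && x_1)) || (x_1 && x_2) = 1 || 1/3 = 1
!x_2 = !1/3 = 2/3
!!x_2 = !2/3 = 1/3
(((x_1 -> x_1) || (x_1 && x_1)) || (x_1 && x_2)) || !!x_2 = 1 || 1/3 = 1
x_1 || x_1 = 2/3 || 2/3 = 2/3
x_1 -> (x_1 || x_1) = 2/3 -> 2/3 = 1
!x_1 = !2/3 = 1/3
x_2 && !x_1 = 1/3 && 1/3 = 1/3
(x_1 -> (x_1 || x_1)) && (x_2 && !x_1) = 1 && 1/3 = 1/3
((((x_1 -> x_1) || (x_1 && x_1)) || (x_1 && x_2)) || !!x_2) && ((x_1 -> (x_1 || x_1)) && (x_2 && !x_1)) = 1 && 1/3 = 1/3
x_1 -> x_1 = 2/3 -> 2/3 = 1
x_2 -> (x_1 -> x_1) = 1/3 -> 1 = 1
!(x_2 -> (x_1 -> x_1)) = !1 = 0
!x_1 = !2/3 = 1/3
x_2 || x_1 = 1/3 || 2/3 = 2/3
x_2 -> x_2 = 1/3 -> 1/3 = 1
(x_2 || x_1) -> (x_2 -> x_2) = 2/3 -> 1 = 1
!x_1 && ((x_2 || x_1) -> (x_2 -> x_2)) = 1/3 && 1 = 1/3
!(x_2 -> (x_1 -> x_1)) && (!x_1 && ((x_2 || x_1) -> (x_2 -> x_2))) = 0 && 1/3 = 0
!(!(x_2 -> (x_1 -> x_1)) && (!x_1 && ((x_2 || x_1) -> (x_2 -> x_2)))) = !0 = 1
(((((x_1 -> x_1) || (x_1 && x_1)) || (x_1 && x_2)) || !!x_2) && ((x_1 -> (x_1 || x_1)) && (x_2 && !x_1))) && !(!(x_2 -> (x_1 -> x_1)) && (!x_1 && ((x_2 || x_1) -> (x_2 -> x_2)))) = 1/3 && 1 = 1/3

1/3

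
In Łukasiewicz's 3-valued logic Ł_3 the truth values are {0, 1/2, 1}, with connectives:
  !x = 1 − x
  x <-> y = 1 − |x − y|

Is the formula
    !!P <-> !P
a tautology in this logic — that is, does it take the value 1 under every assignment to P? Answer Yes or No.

No

Counterexample: take P = 0.
!P = !0 = 1
!!P = !1 = 0
!P = !0 = 1
!!P <-> !P = 0 <-> 1 = 0
This gives 0 ≠ 1.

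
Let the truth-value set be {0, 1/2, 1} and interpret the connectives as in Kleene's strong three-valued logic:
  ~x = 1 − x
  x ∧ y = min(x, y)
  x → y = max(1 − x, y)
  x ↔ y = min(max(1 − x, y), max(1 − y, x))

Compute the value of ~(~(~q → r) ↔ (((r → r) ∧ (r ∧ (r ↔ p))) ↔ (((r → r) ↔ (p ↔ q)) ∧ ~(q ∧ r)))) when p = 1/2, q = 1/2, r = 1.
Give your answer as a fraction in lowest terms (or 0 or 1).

1/2

~q = ~1/2 = 1/2
~q → r = 1/2 → 1 = 1
~(~q → r) = ~1 = 0
r → r = 1 → 1 = 1
r ↔ p = 1 ↔ 1/2 = 1/2
r ∧ (r ↔ p) = 1 ∧ 1/2 = 1/2
(r → r) ∧ (r ∧ (r ↔ p)) = 1 ∧ 1/2 = 1/2
r → r = 1 → 1 = 1
p ↔ q = 1/2 ↔ 1/2 = 1/2
(r → r) ↔ (p ↔ q) = 1 ↔ 1/2 = 1/2
q ∧ r = 1/2 ∧ 1 = 1/2
~(q ∧ r) = ~1/2 = 1/2
((r → r) ↔ (p ↔ q)) ∧ ~(q ∧ r) = 1/2 ∧ 1/2 = 1/2
((r → r) ∧ (r ∧ (r ↔ p))) ↔ (((r → r) ↔ (p ↔ q)) ∧ ~(q ∧ r)) = 1/2 ↔ 1/2 = 1/2
~(~q → r) ↔ (((r → r) ∧ (r ∧ (r ↔ p))) ↔ (((r → r) ↔ (p ↔ q)) ∧ ~(q ∧ r))) = 0 ↔ 1/2 = 1/2
~(~(~q → r) ↔ (((r → r) ∧ (r ∧ (r ↔ p))) ↔ (((r → r) ↔ (p ↔ q)) ∧ ~(q ∧ r)))) = ~1/2 = 1/2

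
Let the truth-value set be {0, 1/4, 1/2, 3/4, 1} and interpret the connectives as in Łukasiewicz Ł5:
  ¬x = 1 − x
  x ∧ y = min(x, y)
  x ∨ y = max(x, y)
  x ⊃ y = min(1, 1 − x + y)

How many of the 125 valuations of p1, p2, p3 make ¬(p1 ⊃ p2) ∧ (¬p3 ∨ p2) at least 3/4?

value 1: 1 assignment (counts)
value 3/4: 5 assignments (counts)
value 1/2: 14 assignments
value 1/4: 26 assignments
value 0: 79 assignments
So 6 of the 125 assignments meet the threshold.

6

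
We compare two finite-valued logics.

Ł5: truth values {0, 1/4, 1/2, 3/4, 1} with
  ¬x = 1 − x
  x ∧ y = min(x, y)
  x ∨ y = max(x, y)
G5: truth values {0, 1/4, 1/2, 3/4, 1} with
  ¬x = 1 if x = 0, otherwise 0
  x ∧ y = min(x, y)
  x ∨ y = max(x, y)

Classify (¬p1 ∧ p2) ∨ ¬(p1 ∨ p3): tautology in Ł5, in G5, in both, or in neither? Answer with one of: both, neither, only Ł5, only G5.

neither

In Ł5: at p1 = 0, p2 = 0, p3 = 1/4 the value is 3/4 — not a tautology.
In G5: at p1 = 0, p2 = 0, p3 = 1/4 the value is 0 — not a tautology.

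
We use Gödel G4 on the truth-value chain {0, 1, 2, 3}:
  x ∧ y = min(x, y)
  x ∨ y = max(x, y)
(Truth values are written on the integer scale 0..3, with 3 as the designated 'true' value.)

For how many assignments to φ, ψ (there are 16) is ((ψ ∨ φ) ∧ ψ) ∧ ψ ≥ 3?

4

φ = 0, ψ = 0 ↦ 0  <
φ = 0, ψ = 1 ↦ 1  <
φ = 0, ψ = 2 ↦ 2  <
φ = 0, ψ = 3 ↦ 3  ≥
φ = 1, ψ = 0 ↦ 0  <
φ = 1, ψ = 1 ↦ 1  <
φ = 1, ψ = 2 ↦ 2  <
φ = 1, ψ = 3 ↦ 3  ≥
φ = 2, ψ = 0 ↦ 0  <
φ = 2, ψ = 1 ↦ 1  <
φ = 2, ψ = 2 ↦ 2  <
φ = 2, ψ = 3 ↦ 3  ≥
φ = 3, ψ = 0 ↦ 0  <
φ = 3, ψ = 1 ↦ 1  <
φ = 3, ψ = 2 ↦ 2  <
φ = 3, ψ = 3 ↦ 3  ≥
So 4 of the 16 assignments meet the threshold.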